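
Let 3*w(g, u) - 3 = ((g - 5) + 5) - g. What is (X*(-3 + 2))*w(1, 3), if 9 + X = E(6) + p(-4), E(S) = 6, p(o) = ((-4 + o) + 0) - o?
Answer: 7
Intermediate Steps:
p(o) = -4 (p(o) = (-4 + o) - o = -4)
w(g, u) = 1 (w(g, u) = 1 + (((g - 5) + 5) - g)/3 = 1 + (((-5 + g) + 5) - g)/3 = 1 + (g - g)/3 = 1 + (⅓)*0 = 1 + 0 = 1)
X = -7 (X = -9 + (6 - 4) = -9 + 2 = -7)
(X*(-3 + 2))*w(1, 3) = -7*(-3 + 2)*1 = -7*(-1)*1 = 7*1 = 7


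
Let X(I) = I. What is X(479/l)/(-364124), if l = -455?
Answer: 479/165676420 ≈ 2.8912e-6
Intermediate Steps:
X(479/l)/(-364124) = (479/(-455))/(-364124) = (479*(-1/455))*(-1/364124) = -479/455*(-1/364124) = 479/165676420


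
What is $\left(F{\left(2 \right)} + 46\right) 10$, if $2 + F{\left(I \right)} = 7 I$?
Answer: $580$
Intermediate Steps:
$F{\left(I \right)} = -2 + 7 I$
$\left(F{\left(2 \right)} + 46\right) 10 = \left(\left(-2 + 7 \cdot 2\right) + 46\right) 10 = \left(\left(-2 + 14\right) + 46\right) 10 = \left(12 + 46\right) 10 = 58 \cdot 10 = 580$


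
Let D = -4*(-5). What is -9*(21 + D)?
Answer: -369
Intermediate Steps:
D = 20
-9*(21 + D) = -9*(21 + 20) = -9*41 = -369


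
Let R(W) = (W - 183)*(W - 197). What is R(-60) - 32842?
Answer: 29609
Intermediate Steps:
R(W) = (-197 + W)*(-183 + W) (R(W) = (-183 + W)*(-197 + W) = (-197 + W)*(-183 + W))
R(-60) - 32842 = (36051 + (-60)**2 - 380*(-60)) - 32842 = (36051 + 3600 + 22800) - 32842 = 62451 - 32842 = 29609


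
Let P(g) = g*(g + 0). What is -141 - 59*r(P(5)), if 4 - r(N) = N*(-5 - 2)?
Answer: -10702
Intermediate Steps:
P(g) = g² (P(g) = g*g = g²)
r(N) = 4 + 7*N (r(N) = 4 - N*(-5 - 2) = 4 - N*(-7) = 4 - (-7)*N = 4 + 7*N)
-141 - 59*r(P(5)) = -141 - 59*(4 + 7*5²) = -141 - 59*(4 + 7*25) = -141 - 59*(4 + 175) = -141 - 59*179 = -141 - 10561 = -10702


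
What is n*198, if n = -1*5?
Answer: -990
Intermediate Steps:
n = -5
n*198 = -5*198 = -990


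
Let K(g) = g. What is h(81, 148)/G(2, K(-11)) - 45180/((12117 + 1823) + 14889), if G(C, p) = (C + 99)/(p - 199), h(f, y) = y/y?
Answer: -10617270/2911729 ≈ -3.6464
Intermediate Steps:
h(f, y) = 1
G(C, p) = (99 + C)/(-199 + p)
h(81, 148)/G(2, K(-11)) - 45180/((12117 + 1823) + 14889) = 1/((99 + 2)/(-199 - 11)) - 45180/((12117 + 1823) + 14889) = 1/(101/(-210)) - 45180/(13940 + 14889) = 1/(-1/210*101) - 45180/28829 = 1/(-101/210) - 45180*1/28829 = 1*(-210/101) - 45180/28829 = -210/101 - 45180/28829 = -10617270/2911729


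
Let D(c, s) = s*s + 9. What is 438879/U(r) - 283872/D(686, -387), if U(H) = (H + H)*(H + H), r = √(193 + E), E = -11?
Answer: 1560184763/2596152 ≈ 600.96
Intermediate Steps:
r = √182 (r = √(193 - 11) = √182 ≈ 13.491)
D(c, s) = 9 + s² (D(c, s) = s² + 9 = 9 + s²)
U(H) = 4*H² (U(H) = (2*H)*(2*H) = 4*H²)
438879/U(r) - 283872/D(686, -387) = 438879/((4*(√182)²)) - 283872/(9 + (-387)²) = 438879/((4*182)) - 283872/(9 + 149769) = 438879/728 - 283872/149778 = 438879*(1/728) - 283872*1/149778 = 62697/104 - 47312/24963 = 1560184763/2596152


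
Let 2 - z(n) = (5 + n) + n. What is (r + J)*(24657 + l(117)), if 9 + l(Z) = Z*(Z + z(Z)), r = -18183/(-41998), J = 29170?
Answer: 590720869752/1909 ≈ 3.0944e+8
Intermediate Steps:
z(n) = -3 - 2*n (z(n) = 2 - ((5 + n) + n) = 2 - (5 + 2*n) = 2 + (-5 - 2*n) = -3 - 2*n)
r = 1653/3818 (r = -18183*(-1/41998) = 1653/3818 ≈ 0.43295)
l(Z) = -9 + Z*(-3 - Z) (l(Z) = -9 + Z*(Z + (-3 - 2*Z)) = -9 + Z*(-3 - Z))
(r + J)*(24657 + l(117)) = (1653/3818 + 29170)*(24657 + (-9 - 1*117² - 3*117)) = 111372713*(24657 + (-9 - 1*13689 - 351))/3818 = 111372713*(24657 + (-9 - 13689 - 351))/3818 = 111372713*(24657 - 14049)/3818 = (111372713/3818)*10608 = 590720869752/1909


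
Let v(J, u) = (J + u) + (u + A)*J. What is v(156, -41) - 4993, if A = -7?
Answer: -12366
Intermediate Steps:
v(J, u) = J + u + J*(-7 + u) (v(J, u) = (J + u) + (u - 7)*J = (J + u) + (-7 + u)*J = (J + u) + J*(-7 + u) = J + u + J*(-7 + u))
v(156, -41) - 4993 = (-41 - 6*156 + 156*(-41)) - 4993 = (-41 - 936 - 6396) - 4993 = -7373 - 4993 = -12366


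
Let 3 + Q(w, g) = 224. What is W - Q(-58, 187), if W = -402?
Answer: -623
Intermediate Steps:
Q(w, g) = 221 (Q(w, g) = -3 + 224 = 221)
W - Q(-58, 187) = -402 - 1*221 = -402 - 221 = -623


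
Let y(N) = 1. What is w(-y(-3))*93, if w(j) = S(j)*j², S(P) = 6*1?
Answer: 558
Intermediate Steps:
S(P) = 6
w(j) = 6*j²
w(-y(-3))*93 = (6*(-1*1)²)*93 = (6*(-1)²)*93 = (6*1)*93 = 6*93 = 558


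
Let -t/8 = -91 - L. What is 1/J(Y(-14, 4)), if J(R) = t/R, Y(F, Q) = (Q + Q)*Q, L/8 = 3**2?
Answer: 4/163 ≈ 0.024540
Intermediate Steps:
L = 72 (L = 8*3**2 = 8*9 = 72)
Y(F, Q) = 2*Q**2 (Y(F, Q) = (2*Q)*Q = 2*Q**2)
t = 1304 (t = -8*(-91 - 1*72) = -8*(-91 - 72) = -8*(-163) = 1304)
J(R) = 1304/R
1/J(Y(-14, 4)) = 1/(1304/((2*4**2))) = 1/(1304/((2*16))) = 1/(1304/32) = 1/(1304*(1/32)) = 1/(163/4) = 4/163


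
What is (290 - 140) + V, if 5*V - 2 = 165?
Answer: 917/5 ≈ 183.40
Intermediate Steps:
V = 167/5 (V = 2/5 + (1/5)*165 = 2/5 + 33 = 167/5 ≈ 33.400)
(290 - 140) + V = (290 - 140) + 167/5 = 150 + 167/5 = 917/5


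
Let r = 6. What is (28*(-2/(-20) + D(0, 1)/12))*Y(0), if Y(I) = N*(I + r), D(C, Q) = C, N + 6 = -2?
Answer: -672/5 ≈ -134.40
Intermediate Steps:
N = -8 (N = -6 - 2 = -8)
Y(I) = -48 - 8*I (Y(I) = -8*(I + 6) = -8*(6 + I) = -48 - 8*I)
(28*(-2/(-20) + D(0, 1)/12))*Y(0) = (28*(-2/(-20) + 0/12))*(-48 - 8*0) = (28*(-2*(-1/20) + 0*(1/12)))*(-48 + 0) = (28*(⅒ + 0))*(-48) = (28*(⅒))*(-48) = (14/5)*(-48) = -672/5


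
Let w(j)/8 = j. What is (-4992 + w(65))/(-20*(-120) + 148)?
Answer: -86/49 ≈ -1.7551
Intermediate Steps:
w(j) = 8*j
(-4992 + w(65))/(-20*(-120) + 148) = (-4992 + 8*65)/(-20*(-120) + 148) = (-4992 + 520)/(2400 + 148) = -4472/2548 = -4472*1/2548 = -86/49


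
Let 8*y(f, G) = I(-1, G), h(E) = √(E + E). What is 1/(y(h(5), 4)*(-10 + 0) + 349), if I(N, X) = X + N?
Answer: 4/1381 ≈ 0.0028965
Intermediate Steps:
h(E) = √2*√E (h(E) = √(2*E) = √2*√E)
I(N, X) = N + X
y(f, G) = -⅛ + G/8 (y(f, G) = (-1 + G)/8 = -⅛ + G/8)
1/(y(h(5), 4)*(-10 + 0) + 349) = 1/((-⅛ + (⅛)*4)*(-10 + 0) + 349) = 1/((-⅛ + ½)*(-10) + 349) = 1/((3/8)*(-10) + 349) = 1/(-15/4 + 349) = 1/(1381/4) = 4/1381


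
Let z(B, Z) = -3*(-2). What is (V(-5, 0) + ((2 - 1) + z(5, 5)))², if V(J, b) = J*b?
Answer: 49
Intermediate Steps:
z(B, Z) = 6
(V(-5, 0) + ((2 - 1) + z(5, 5)))² = (-5*0 + ((2 - 1) + 6))² = (0 + (1 + 6))² = (0 + 7)² = 7² = 49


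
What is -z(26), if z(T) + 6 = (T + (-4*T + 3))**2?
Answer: -5619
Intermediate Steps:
z(T) = -6 + (3 - 3*T)**2 (z(T) = -6 + (T + (-4*T + 3))**2 = -6 + (T + (3 - 4*T))**2 = -6 + (3 - 3*T)**2)
-z(26) = -(-6 + 9*(-1 + 26)**2) = -(-6 + 9*25**2) = -(-6 + 9*625) = -(-6 + 5625) = -1*5619 = -5619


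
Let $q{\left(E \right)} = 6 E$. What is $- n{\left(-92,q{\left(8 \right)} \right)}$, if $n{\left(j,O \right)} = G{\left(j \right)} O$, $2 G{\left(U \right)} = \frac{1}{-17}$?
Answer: $\frac{24}{17} \approx 1.4118$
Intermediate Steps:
$G{\left(U \right)} = - \frac{1}{34}$ ($G{\left(U \right)} = \frac{1}{2 \left(-17\right)} = \frac{1}{2} \left(- \frac{1}{17}\right) = - \frac{1}{34}$)
$n{\left(j,O \right)} = - \frac{O}{34}$
$- n{\left(-92,q{\left(8 \right)} \right)} = - \frac{\left(-1\right) 6 \cdot 8}{34} = - \frac{\left(-1\right) 48}{34} = \left(-1\right) \left(- \frac{24}{17}\right) = \frac{24}{17}$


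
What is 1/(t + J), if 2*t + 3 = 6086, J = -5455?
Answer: -2/4827 ≈ -0.00041434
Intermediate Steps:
t = 6083/2 (t = -3/2 + (½)*6086 = -3/2 + 3043 = 6083/2 ≈ 3041.5)
1/(t + J) = 1/(6083/2 - 5455) = 1/(-4827/2) = -2/4827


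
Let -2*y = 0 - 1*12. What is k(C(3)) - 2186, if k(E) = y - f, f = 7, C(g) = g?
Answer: -2187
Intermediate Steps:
y = 6 (y = -(0 - 1*12)/2 = -(0 - 12)/2 = -½*(-12) = 6)
k(E) = -1 (k(E) = 6 - 1*7 = 6 - 7 = -1)
k(C(3)) - 2186 = -1 - 2186 = -2187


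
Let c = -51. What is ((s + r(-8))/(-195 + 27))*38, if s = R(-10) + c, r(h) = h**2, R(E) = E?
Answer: -19/28 ≈ -0.67857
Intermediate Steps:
s = -61 (s = -10 - 51 = -61)
((s + r(-8))/(-195 + 27))*38 = ((-61 + (-8)**2)/(-195 + 27))*38 = ((-61 + 64)/(-168))*38 = (3*(-1/168))*38 = -1/56*38 = -19/28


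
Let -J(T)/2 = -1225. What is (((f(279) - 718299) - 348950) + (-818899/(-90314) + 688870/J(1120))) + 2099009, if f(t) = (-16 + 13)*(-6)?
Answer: 466051054537/451570 ≈ 1.0321e+6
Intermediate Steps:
J(T) = 2450 (J(T) = -2*(-1225) = 2450)
f(t) = 18 (f(t) = -3*(-6) = 18)
(((f(279) - 718299) - 348950) + (-818899/(-90314) + 688870/J(1120))) + 2099009 = (((18 - 718299) - 348950) + (-818899/(-90314) + 688870/2450)) + 2099009 = ((-718281 - 348950) + (-818899*(-1/90314) + 688870*(1/2450))) + 2099009 = (-1067231 + (818899/90314 + 9841/35)) + 2099009 = (-1067231 + 131063077/451570) + 2099009 = -481798439593/451570 + 2099009 = 466051054537/451570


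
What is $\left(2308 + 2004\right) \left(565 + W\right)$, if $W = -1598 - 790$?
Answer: $-7860776$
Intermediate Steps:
$W = -2388$ ($W = -1598 - 790 = -2388$)
$\left(2308 + 2004\right) \left(565 + W\right) = \left(2308 + 2004\right) \left(565 - 2388\right) = 4312 \left(-1823\right) = -7860776$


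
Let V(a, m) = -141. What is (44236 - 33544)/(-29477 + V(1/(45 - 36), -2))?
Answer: -5346/14809 ≈ -0.36100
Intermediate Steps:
(44236 - 33544)/(-29477 + V(1/(45 - 36), -2)) = (44236 - 33544)/(-29477 - 141) = 10692/(-29618) = 10692*(-1/29618) = -5346/14809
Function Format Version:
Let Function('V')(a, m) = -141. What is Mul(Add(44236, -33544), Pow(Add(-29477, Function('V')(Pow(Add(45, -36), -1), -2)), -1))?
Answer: Rational(-5346, 14809) ≈ -0.36100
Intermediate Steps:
Mul(Add(44236, -33544), Pow(Add(-29477, Function('V')(Pow(Add(45, -36), -1), -2)), -1)) = Mul(Add(44236, -33544), Pow(Add(-29477, -141), -1)) = Mul(10692, Pow(-29618, -1)) = Mul(10692, Rational(-1, 29618)) = Rational(-5346, 14809)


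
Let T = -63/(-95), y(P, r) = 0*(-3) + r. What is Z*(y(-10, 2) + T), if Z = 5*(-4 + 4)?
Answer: 0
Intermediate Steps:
y(P, r) = r (y(P, r) = 0 + r = r)
T = 63/95 (T = -63*(-1/95) = 63/95 ≈ 0.66316)
Z = 0 (Z = 5*0 = 0)
Z*(y(-10, 2) + T) = 0*(2 + 63/95) = 0*(253/95) = 0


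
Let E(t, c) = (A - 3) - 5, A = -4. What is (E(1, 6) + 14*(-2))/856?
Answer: -5/107 ≈ -0.046729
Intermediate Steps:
E(t, c) = -12 (E(t, c) = (-4 - 3) - 5 = -7 - 5 = -12)
(E(1, 6) + 14*(-2))/856 = (-12 + 14*(-2))/856 = (-12 - 28)*(1/856) = -40*1/856 = -5/107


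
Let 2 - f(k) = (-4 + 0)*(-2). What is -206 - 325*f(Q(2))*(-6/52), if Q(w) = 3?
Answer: -431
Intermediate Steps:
f(k) = -6 (f(k) = 2 - (-4 + 0)*(-2) = 2 - (-4)*(-2) = 2 - 1*8 = 2 - 8 = -6)
-206 - 325*f(Q(2))*(-6/52) = -206 - (-1950)*(-6/52) = -206 - (-1950)*(-6*1/52) = -206 - (-1950)*(-3)/26 = -206 - 325*9/13 = -206 - 225 = -431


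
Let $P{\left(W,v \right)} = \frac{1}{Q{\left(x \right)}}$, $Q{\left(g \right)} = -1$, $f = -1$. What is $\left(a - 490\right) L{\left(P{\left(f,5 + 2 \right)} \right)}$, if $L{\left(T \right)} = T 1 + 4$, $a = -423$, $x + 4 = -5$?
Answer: $-2739$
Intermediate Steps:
$x = -9$ ($x = -4 - 5 = -9$)
$P{\left(W,v \right)} = -1$ ($P{\left(W,v \right)} = \frac{1}{-1} = -1$)
$L{\left(T \right)} = 4 + T$ ($L{\left(T \right)} = T + 4 = 4 + T$)
$\left(a - 490\right) L{\left(P{\left(f,5 + 2 \right)} \right)} = \left(-423 - 490\right) \left(4 - 1\right) = \left(-913\right) 3 = -2739$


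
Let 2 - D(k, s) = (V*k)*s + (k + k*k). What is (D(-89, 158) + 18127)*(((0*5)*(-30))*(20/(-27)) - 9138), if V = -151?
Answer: 19309187970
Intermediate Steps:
D(k, s) = 2 - k - k**2 + 151*k*s (D(k, s) = 2 - ((-151*k)*s + (k + k*k)) = 2 - (-151*k*s + (k + k**2)) = 2 - (k + k**2 - 151*k*s) = 2 + (-k - k**2 + 151*k*s) = 2 - k - k**2 + 151*k*s)
(D(-89, 158) + 18127)*(((0*5)*(-30))*(20/(-27)) - 9138) = ((2 - 1*(-89) - 1*(-89)**2 + 151*(-89)*158) + 18127)*(((0*5)*(-30))*(20/(-27)) - 9138) = ((2 + 89 - 1*7921 - 2123362) + 18127)*((0*(-30))*(20*(-1/27)) - 9138) = ((2 + 89 - 7921 - 2123362) + 18127)*(0*(-20/27) - 9138) = (-2131192 + 18127)*(0 - 9138) = -2113065*(-9138) = 19309187970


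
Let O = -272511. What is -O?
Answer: 272511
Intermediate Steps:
-O = -1*(-272511) = 272511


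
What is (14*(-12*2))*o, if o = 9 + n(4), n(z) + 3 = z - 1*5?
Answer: -1680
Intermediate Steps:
n(z) = -8 + z (n(z) = -3 + (z - 1*5) = -3 + (z - 5) = -3 + (-5 + z) = -8 + z)
o = 5 (o = 9 + (-8 + 4) = 9 - 4 = 5)
(14*(-12*2))*o = (14*(-12*2))*5 = (14*(-24))*5 = -336*5 = -1680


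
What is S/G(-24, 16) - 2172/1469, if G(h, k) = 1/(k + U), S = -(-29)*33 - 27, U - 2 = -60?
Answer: -57381312/1469 ≈ -39062.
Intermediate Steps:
U = -58 (U = 2 - 60 = -58)
S = 930 (S = -29*(-33) - 27 = 957 - 27 = 930)
G(h, k) = 1/(-58 + k) (G(h, k) = 1/(k - 58) = 1/(-58 + k))
S/G(-24, 16) - 2172/1469 = 930/(1/(-58 + 16)) - 2172/1469 = 930/(1/(-42)) - 2172*1/1469 = 930/(-1/42) - 2172/1469 = 930*(-42) - 2172/1469 = -39060 - 2172/1469 = -57381312/1469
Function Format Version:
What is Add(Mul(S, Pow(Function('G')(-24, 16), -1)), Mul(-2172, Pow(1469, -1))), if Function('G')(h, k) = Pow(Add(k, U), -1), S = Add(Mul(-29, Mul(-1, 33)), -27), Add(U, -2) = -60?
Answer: Rational(-57381312, 1469) ≈ -39062.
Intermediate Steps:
U = -58 (U = Add(2, -60) = -58)
S = 930 (S = Add(Mul(-29, -33), -27) = Add(957, -27) = 930)
Function('G')(h, k) = Pow(Add(-58, k), -1) (Function('G')(h, k) = Pow(Add(k, -58), -1) = Pow(Add(-58, k), -1))
Add(Mul(S, Pow(Function('G')(-24, 16), -1)), Mul(-2172, Pow(1469, -1))) = Add(Mul(930, Pow(Pow(Add(-58, 16), -1), -1)), Mul(-2172, Pow(1469, -1))) = Add(Mul(930, Pow(Pow(-42, -1), -1)), Mul(-2172, Rational(1, 1469))) = Add(Mul(930, Pow(Rational(-1, 42), -1)), Rational(-2172, 1469)) = Add(Mul(930, -42), Rational(-2172, 1469)) = Add(-39060, Rational(-2172, 1469)) = Rational(-57381312, 1469)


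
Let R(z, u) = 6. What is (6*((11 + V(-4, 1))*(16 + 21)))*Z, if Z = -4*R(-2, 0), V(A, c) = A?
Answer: -37296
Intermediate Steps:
Z = -24 (Z = -4*6 = -24)
(6*((11 + V(-4, 1))*(16 + 21)))*Z = (6*((11 - 4)*(16 + 21)))*(-24) = (6*(7*37))*(-24) = (6*259)*(-24) = 1554*(-24) = -37296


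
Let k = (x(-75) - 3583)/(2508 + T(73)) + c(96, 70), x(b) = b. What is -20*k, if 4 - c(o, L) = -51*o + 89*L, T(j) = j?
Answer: 68727760/2581 ≈ 26628.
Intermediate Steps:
c(o, L) = 4 - 89*L + 51*o (c(o, L) = 4 - (-51*o + 89*L) = 4 + (-89*L + 51*o) = 4 - 89*L + 51*o)
k = -3436388/2581 (k = (-75 - 3583)/(2508 + 73) + (4 - 89*70 + 51*96) = -3658/2581 + (4 - 6230 + 4896) = -3658*1/2581 - 1330 = -3658/2581 - 1330 = -3436388/2581 ≈ -1331.4)
-20*k = -20*(-3436388)/2581 = -1*(-68727760/2581) = 68727760/2581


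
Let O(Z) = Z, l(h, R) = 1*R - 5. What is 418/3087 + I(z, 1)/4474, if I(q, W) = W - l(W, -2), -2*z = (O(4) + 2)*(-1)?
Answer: 947414/6905619 ≈ 0.13719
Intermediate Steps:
l(h, R) = -5 + R (l(h, R) = R - 5 = -5 + R)
z = 3 (z = -(4 + 2)*(-1)/2 = -3*(-1) = -1/2*(-6) = 3)
I(q, W) = 7 + W (I(q, W) = W - (-5 - 2) = W - 1*(-7) = W + 7 = 7 + W)
418/3087 + I(z, 1)/4474 = 418/3087 + (7 + 1)/4474 = 418*(1/3087) + 8*(1/4474) = 418/3087 + 4/2237 = 947414/6905619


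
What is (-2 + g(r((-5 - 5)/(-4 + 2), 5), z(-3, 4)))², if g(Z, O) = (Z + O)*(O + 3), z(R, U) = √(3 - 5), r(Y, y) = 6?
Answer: 34 + 252*I*√2 ≈ 34.0 + 356.38*I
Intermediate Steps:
z(R, U) = I*√2 (z(R, U) = √(-2) = I*√2)
g(Z, O) = (3 + O)*(O + Z) (g(Z, O) = (O + Z)*(3 + O) = (3 + O)*(O + Z))
(-2 + g(r((-5 - 5)/(-4 + 2), 5), z(-3, 4)))² = (-2 + ((I*√2)² + 3*(I*√2) + 3*6 + (I*√2)*6))² = (-2 + (-2 + 3*I*√2 + 18 + 6*I*√2))² = (-2 + (16 + 9*I*√2))² = (14 + 9*I*√2)²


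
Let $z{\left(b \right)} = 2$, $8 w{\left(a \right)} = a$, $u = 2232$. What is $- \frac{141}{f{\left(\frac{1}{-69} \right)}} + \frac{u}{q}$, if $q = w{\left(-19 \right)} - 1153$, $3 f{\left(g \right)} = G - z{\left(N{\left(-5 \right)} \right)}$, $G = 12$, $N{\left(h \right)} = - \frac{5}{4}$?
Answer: $- \frac{454261}{10270} \approx -44.232$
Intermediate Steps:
$N{\left(h \right)} = - \frac{5}{4}$ ($N{\left(h \right)} = \left(-5\right) \frac{1}{4} = - \frac{5}{4}$)
$w{\left(a \right)} = \frac{a}{8}$
$f{\left(g \right)} = \frac{10}{3}$ ($f{\left(g \right)} = \frac{12 - 2}{3} = \frac{1}{3} \cdot 10 = \frac{10}{3}$)
$q = - \frac{9243}{8}$ ($q = \frac{1}{8} \left(-19\right) - 1153 = - \frac{19}{8} - 1153 = - \frac{9243}{8} \approx -1155.4$)
$- \frac{141}{f{\left(\frac{1}{-69} \right)}} + \frac{u}{q} = - \frac{141}{\frac{10}{3}} + \frac{2232}{- \frac{9243}{8}} = \left(-141\right) \frac{3}{10} + 2232 \left(- \frac{8}{9243}\right) = - \frac{423}{10} - \frac{1984}{1027} = - \frac{454261}{10270}$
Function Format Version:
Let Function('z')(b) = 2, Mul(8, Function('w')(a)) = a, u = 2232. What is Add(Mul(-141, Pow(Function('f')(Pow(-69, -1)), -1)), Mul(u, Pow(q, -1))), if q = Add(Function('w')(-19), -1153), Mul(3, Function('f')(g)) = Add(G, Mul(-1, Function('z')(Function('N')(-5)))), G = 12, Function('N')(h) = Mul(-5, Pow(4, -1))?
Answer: Rational(-454261, 10270) ≈ -44.232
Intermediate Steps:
Function('N')(h) = Rational(-5, 4) (Function('N')(h) = Mul(-5, Rational(1, 4)) = Rational(-5, 4))
Function('w')(a) = Mul(Rational(1, 8), a)
Function('f')(g) = Rational(10, 3) (Function('f')(g) = Mul(Rational(1, 3), Add(12, Mul(-1, 2))) = Mul(Rational(1, 3), Add(12, -2)) = Mul(Rational(1, 3), 10) = Rational(10, 3))
q = Rational(-9243, 8) (q = Add(Mul(Rational(1, 8), -19), -1153) = Add(Rational(-19, 8), -1153) = Rational(-9243, 8) ≈ -1155.4)
Add(Mul(-141, Pow(Function('f')(Pow(-69, -1)), -1)), Mul(u, Pow(q, -1))) = Add(Mul(-141, Pow(Rational(10, 3), -1)), Mul(2232, Pow(Rational(-9243, 8), -1))) = Add(Mul(-141, Rational(3, 10)), Mul(2232, Rational(-8, 9243))) = Add(Rational(-423, 10), Rational(-1984, 1027)) = Rational(-454261, 10270)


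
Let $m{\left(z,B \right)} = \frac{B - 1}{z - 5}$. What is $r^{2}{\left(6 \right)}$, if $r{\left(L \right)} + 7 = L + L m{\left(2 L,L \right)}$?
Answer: $\frac{529}{49} \approx 10.796$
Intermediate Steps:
$m{\left(z,B \right)} = \frac{-1 + B}{-5 + z}$
$r{\left(L \right)} = -7 + L + \frac{L \left(-1 + L\right)}{-5 + 2 L}$ ($r{\left(L \right)} = -7 + \left(L + L \frac{-1 + L}{-5 + 2 L}\right) = -7 + \left(L + \frac{L \left(-1 + L\right)}{-5 + 2 L}\right) = -7 + L + \frac{L \left(-1 + L\right)}{-5 + 2 L}$)
$r^{2}{\left(6 \right)} = \left(\frac{35 - 120 + 3 \cdot 6^{2}}{-5 + 2 \cdot 6}\right)^{2} = \left(\frac{35 - 120 + 3 \cdot 36}{-5 + 12}\right)^{2} = \left(\frac{35 - 120 + 108}{7}\right)^{2} = \left(\frac{1}{7} \cdot 23\right)^{2} = \left(\frac{23}{7}\right)^{2} = \frac{529}{49}$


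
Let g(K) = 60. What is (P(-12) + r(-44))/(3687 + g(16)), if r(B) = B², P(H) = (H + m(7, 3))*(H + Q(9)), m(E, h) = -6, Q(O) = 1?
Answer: 2134/3747 ≈ 0.56952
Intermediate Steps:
P(H) = (1 + H)*(-6 + H) (P(H) = (H - 6)*(H + 1) = (-6 + H)*(1 + H) = (1 + H)*(-6 + H))
(P(-12) + r(-44))/(3687 + g(16)) = ((-6 + (-12)² - 5*(-12)) + (-44)²)/(3687 + 60) = ((-6 + 144 + 60) + 1936)/3747 = (198 + 1936)*(1/3747) = 2134*(1/3747) = 2134/3747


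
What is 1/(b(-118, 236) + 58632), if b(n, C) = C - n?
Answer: 1/58986 ≈ 1.6953e-5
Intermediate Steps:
1/(b(-118, 236) + 58632) = 1/((236 - 1*(-118)) + 58632) = 1/((236 + 118) + 58632) = 1/(354 + 58632) = 1/58986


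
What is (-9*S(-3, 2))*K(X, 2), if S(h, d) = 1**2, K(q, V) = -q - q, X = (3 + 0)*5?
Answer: 270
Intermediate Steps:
X = 15 (X = 3*5 = 15)
K(q, V) = -2*q
S(h, d) = 1
(-9*S(-3, 2))*K(X, 2) = (-9*1)*(-2*15) = -9*(-30) = 270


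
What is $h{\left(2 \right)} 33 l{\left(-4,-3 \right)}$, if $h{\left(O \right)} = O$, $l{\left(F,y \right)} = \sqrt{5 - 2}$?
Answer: $66 \sqrt{3} \approx 114.32$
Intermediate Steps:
$l{\left(F,y \right)} = \sqrt{3}$
$h{\left(2 \right)} 33 l{\left(-4,-3 \right)} = 2 \cdot 33 \sqrt{3} = 66 \sqrt{3}$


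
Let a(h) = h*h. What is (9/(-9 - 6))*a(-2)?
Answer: -12/5 ≈ -2.4000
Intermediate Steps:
a(h) = h²
(9/(-9 - 6))*a(-2) = (9/(-9 - 6))*(-2)² = (9/(-15))*4 = -1/15*9*4 = -⅗*4 = -12/5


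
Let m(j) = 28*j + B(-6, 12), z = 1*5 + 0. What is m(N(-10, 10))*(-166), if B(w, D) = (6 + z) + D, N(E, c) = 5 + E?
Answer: 19422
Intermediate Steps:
z = 5 (z = 5 + 0 = 5)
B(w, D) = 11 + D (B(w, D) = (6 + 5) + D = 11 + D)
m(j) = 23 + 28*j (m(j) = 28*j + (11 + 12) = 28*j + 23 = 23 + 28*j)
m(N(-10, 10))*(-166) = (23 + 28*(5 - 10))*(-166) = (23 + 28*(-5))*(-166) = (23 - 140)*(-166) = -117*(-166) = 19422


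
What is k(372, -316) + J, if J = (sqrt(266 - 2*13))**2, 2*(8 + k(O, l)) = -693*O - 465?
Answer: -257797/2 ≈ -1.2890e+5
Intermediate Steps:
k(O, l) = -481/2 - 693*O/2 (k(O, l) = -8 + (-693*O - 465)/2 = -8 + (-465 - 693*O)/2 = -8 + (-465/2 - 693*O/2) = -481/2 - 693*O/2)
J = 240 (J = (sqrt(266 - 26))**2 = (sqrt(240))**2 = (4*sqrt(15))**2 = 240)
k(372, -316) + J = (-481/2 - 693/2*372) + 240 = (-481/2 - 128898) + 240 = -258277/2 + 240 = -257797/2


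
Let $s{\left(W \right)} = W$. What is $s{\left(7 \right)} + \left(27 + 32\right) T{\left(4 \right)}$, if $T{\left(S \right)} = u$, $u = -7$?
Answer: $-406$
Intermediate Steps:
$T{\left(S \right)} = -7$
$s{\left(7 \right)} + \left(27 + 32\right) T{\left(4 \right)} = 7 + \left(27 + 32\right) \left(-7\right) = 7 + 59 \left(-7\right) = 7 - 413 = -406$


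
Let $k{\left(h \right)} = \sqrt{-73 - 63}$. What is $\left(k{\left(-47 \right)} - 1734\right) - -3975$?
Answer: $2241 + 2 i \sqrt{34} \approx 2241.0 + 11.662 i$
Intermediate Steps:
$k{\left(h \right)} = 2 i \sqrt{34}$ ($k{\left(h \right)} = \sqrt{-136} = 2 i \sqrt{34}$)
$\left(k{\left(-47 \right)} - 1734\right) - -3975 = \left(2 i \sqrt{34} - 1734\right) - -3975 = \left(-1734 + 2 i \sqrt{34}\right) + \left(-1962 + 5937\right) = \left(-1734 + 2 i \sqrt{34}\right) + 3975 = 2241 + 2 i \sqrt{34}$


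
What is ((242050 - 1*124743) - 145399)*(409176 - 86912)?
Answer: -9053040288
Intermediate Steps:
((242050 - 1*124743) - 145399)*(409176 - 86912) = ((242050 - 124743) - 145399)*322264 = (117307 - 145399)*322264 = -28092*322264 = -9053040288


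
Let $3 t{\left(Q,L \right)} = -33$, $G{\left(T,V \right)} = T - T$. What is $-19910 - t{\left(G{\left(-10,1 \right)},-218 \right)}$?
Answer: $-19899$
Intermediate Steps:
$G{\left(T,V \right)} = 0$
$t{\left(Q,L \right)} = -11$ ($t{\left(Q,L \right)} = \frac{1}{3} \left(-33\right) = -11$)
$-19910 - t{\left(G{\left(-10,1 \right)},-218 \right)} = -19910 - -11 = -19910 + 11 = -19899$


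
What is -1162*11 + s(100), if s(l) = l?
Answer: -12682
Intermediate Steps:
-1162*11 + s(100) = -1162*11 + 100 = -12782 + 100 = -12682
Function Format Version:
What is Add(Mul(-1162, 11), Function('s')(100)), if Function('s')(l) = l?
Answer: -12682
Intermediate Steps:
Add(Mul(-1162, 11), Function('s')(100)) = Add(Mul(-1162, 11), 100) = Add(-12782, 100) = -12682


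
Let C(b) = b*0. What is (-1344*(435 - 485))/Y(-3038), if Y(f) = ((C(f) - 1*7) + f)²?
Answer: 128/17661 ≈ 0.0072476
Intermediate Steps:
C(b) = 0
Y(f) = (-7 + f)² (Y(f) = ((0 - 1*7) + f)² = ((0 - 7) + f)² = (-7 + f)²)
(-1344*(435 - 485))/Y(-3038) = (-1344*(435 - 485))/((-7 - 3038)²) = (-1344*(-50))/((-3045)²) = 67200/9272025 = 67200*(1/9272025) = 128/17661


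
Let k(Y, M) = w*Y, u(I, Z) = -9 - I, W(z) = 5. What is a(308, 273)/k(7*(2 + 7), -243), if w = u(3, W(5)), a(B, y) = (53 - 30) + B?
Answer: -331/756 ≈ -0.43783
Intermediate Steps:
a(B, y) = 23 + B
w = -12 (w = -9 - 1*3 = -9 - 3 = -12)
k(Y, M) = -12*Y
a(308, 273)/k(7*(2 + 7), -243) = (23 + 308)/((-84*(2 + 7))) = 331/((-84*9)) = 331/((-12*63)) = 331/(-756) = 331*(-1/756) = -331/756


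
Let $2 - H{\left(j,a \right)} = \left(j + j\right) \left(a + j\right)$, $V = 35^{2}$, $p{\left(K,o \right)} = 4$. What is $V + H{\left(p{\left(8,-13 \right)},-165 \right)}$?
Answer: $2515$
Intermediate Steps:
$V = 1225$
$H{\left(j,a \right)} = 2 - 2 j \left(a + j\right)$ ($H{\left(j,a \right)} = 2 - \left(j + j\right) \left(a + j\right) = 2 - 2 j \left(a + j\right)$)
$V + H{\left(p{\left(8,-13 \right)},-165 \right)} = 1225 - \left(-2 - 1320 + 32\right) = 1225 + \left(2 - 32 + 1320\right) = 1225 + 1290 = 2515$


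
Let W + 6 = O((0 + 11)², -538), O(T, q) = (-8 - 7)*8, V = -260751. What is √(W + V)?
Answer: I*√260877 ≈ 510.76*I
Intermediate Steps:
O(T, q) = -120 (O(T, q) = -15*8 = -120)
W = -126 (W = -6 - 120 = -126)
√(W + V) = √(-126 - 260751) = √(-260877) = I*√260877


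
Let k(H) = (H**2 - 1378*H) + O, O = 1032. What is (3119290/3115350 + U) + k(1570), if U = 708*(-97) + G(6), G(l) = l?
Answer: 72837817999/311535 ≈ 2.3380e+5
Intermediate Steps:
k(H) = 1032 + H**2 - 1378*H (k(H) = (H**2 - 1378*H) + 1032 = 1032 + H**2 - 1378*H)
U = -68670 (U = 708*(-97) + 6 = -68676 + 6 = -68670)
(3119290/3115350 + U) + k(1570) = (3119290/3115350 - 68670) + (1032 + 1570**2 - 1378*1570) = (3119290*(1/3115350) - 68670) + (1032 + 2464900 - 2163460) = (311929/311535 - 68670) + 302472 = -21392796521/311535 + 302472 = 72837817999/311535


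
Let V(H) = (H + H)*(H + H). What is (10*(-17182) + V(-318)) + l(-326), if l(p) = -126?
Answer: 232550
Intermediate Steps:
V(H) = 4*H² (V(H) = (2*H)*(2*H) = 4*H²)
(10*(-17182) + V(-318)) + l(-326) = (10*(-17182) + 4*(-318)²) - 126 = (-171820 + 4*101124) - 126 = (-171820 + 404496) - 126 = 232676 - 126 = 232550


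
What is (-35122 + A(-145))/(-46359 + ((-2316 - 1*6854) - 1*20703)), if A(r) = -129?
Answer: 35251/76232 ≈ 0.46242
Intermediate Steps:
(-35122 + A(-145))/(-46359 + ((-2316 - 1*6854) - 1*20703)) = (-35122 - 129)/(-46359 + ((-2316 - 1*6854) - 1*20703)) = -35251/(-46359 + ((-2316 - 6854) - 20703)) = -35251/(-46359 + (-9170 - 20703)) = -35251/(-46359 - 29873) = -35251/(-76232) = -35251*(-1/76232) = 35251/76232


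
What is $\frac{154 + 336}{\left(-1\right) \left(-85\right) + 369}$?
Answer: $\frac{245}{227} \approx 1.0793$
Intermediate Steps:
$\frac{154 + 336}{\left(-1\right) \left(-85\right) + 369} = \frac{490}{85 + 369} = \frac{490}{454} = 490 \cdot \frac{1}{454} = \frac{245}{227}$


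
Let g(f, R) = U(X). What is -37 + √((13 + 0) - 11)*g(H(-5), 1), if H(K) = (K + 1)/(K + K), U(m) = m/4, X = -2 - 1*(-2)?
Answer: -37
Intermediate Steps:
X = 0 (X = -2 + 2 = 0)
U(m) = m/4 (U(m) = m*(¼) = m/4)
H(K) = (1 + K)/(2*K) (H(K) = (1 + K)/((2*K)) = (1 + K)*(1/(2*K)) = (1 + K)/(2*K))
g(f, R) = 0 (g(f, R) = (¼)*0 = 0)
-37 + √((13 + 0) - 11)*g(H(-5), 1) = -37 + √((13 + 0) - 11)*0 = -37 + √(13 - 11)*0 = -37 + √2*0 = -37 + 0 = -37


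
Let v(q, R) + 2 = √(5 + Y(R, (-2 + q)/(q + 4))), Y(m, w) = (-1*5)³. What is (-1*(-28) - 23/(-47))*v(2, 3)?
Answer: -2678/47 + 2678*I*√30/47 ≈ -56.979 + 312.09*I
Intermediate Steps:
Y(m, w) = -125 (Y(m, w) = (-5)³ = -125)
v(q, R) = -2 + 2*I*√30 (v(q, R) = -2 + √(5 - 125) = -2 + √(-120) = -2 + 2*I*√30)
(-1*(-28) - 23/(-47))*v(2, 3) = (-1*(-28) - 23/(-47))*(-2 + 2*I*√30) = (28 - 23*(-1/47))*(-2 + 2*I*√30) = (28 + 23/47)*(-2 + 2*I*√30) = 1339*(-2 + 2*I*√30)/47 = -2678/47 + 2678*I*√30/47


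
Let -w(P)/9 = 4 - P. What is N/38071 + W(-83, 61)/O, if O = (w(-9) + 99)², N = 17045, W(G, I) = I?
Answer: 7844911/12335004 ≈ 0.63599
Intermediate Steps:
w(P) = -36 + 9*P (w(P) = -9*(4 - P) = -36 + 9*P)
O = 324 (O = ((-36 + 9*(-9)) + 99)² = ((-36 - 81) + 99)² = (-117 + 99)² = (-18)² = 324)
N/38071 + W(-83, 61)/O = 17045/38071 + 61/324 = 7844911/12335004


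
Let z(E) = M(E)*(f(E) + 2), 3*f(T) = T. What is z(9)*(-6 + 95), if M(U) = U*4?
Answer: 16020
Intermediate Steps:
f(T) = T/3
M(U) = 4*U
z(E) = 4*E*(2 + E/3) (z(E) = (4*E)*(E/3 + 2) = (4*E)*(2 + E/3) = 4*E*(2 + E/3))
z(9)*(-6 + 95) = ((4/3)*9*(6 + 9))*(-6 + 95) = ((4/3)*9*15)*89 = 180*89 = 16020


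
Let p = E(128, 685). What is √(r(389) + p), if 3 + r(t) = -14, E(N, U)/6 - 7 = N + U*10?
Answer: √41893 ≈ 204.68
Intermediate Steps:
E(N, U) = 42 + 6*N + 60*U (E(N, U) = 42 + 6*(N + U*10) = 42 + 6*(N + 10*U) = 42 + (6*N + 60*U) = 42 + 6*N + 60*U)
r(t) = -17 (r(t) = -3 - 14 = -17)
p = 41910 (p = 42 + 6*128 + 60*685 = 42 + 768 + 41100 = 41910)
√(r(389) + p) = √(-17 + 41910) = √41893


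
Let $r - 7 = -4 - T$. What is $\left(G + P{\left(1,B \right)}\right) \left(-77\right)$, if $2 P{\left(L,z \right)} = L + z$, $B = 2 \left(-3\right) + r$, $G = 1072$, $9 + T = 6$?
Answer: $- \frac{165165}{2} \approx -82583.0$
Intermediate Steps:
$T = -3$ ($T = -9 + 6 = -3$)
$r = 6$ ($r = 7 - 1 = 6$)
$B = 0$ ($B = 2 \left(-3\right) + 6 = -6 + 6 = 0$)
$P{\left(L,z \right)} = \frac{L}{2} + \frac{z}{2}$ ($P{\left(L,z \right)} = \frac{L + z}{2} = \frac{L}{2} + \frac{z}{2}$)
$\left(G + P{\left(1,B \right)}\right) \left(-77\right) = \left(1072 + \left(\frac{1}{2} \cdot 1 + \frac{1}{2} \cdot 0\right)\right) \left(-77\right) = \left(1072 + \left(\frac{1}{2} + 0\right)\right) \left(-77\right) = \left(1072 + \frac{1}{2}\right) \left(-77\right) = \frac{2145}{2} \left(-77\right) = - \frac{165165}{2}$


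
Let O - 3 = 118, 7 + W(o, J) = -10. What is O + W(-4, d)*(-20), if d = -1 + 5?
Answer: 461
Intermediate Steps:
d = 4
W(o, J) = -17 (W(o, J) = -7 - 10 = -17)
O = 121 (O = 3 + 118 = 121)
O + W(-4, d)*(-20) = 121 - 17*(-20) = 121 + 340 = 461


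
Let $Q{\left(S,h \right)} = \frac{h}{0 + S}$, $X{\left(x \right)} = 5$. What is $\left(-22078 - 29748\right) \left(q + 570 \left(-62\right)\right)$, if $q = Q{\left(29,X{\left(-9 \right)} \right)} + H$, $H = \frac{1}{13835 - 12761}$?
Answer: $\frac{28522289867033}{15573} \approx 1.8315 \cdot 10^{9}$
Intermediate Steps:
$Q{\left(S,h \right)} = \frac{h}{S}$
$H = \frac{1}{1074} \approx 0.0009311$
$q = \frac{5399}{31146}$ ($q = \frac{5}{29} + \frac{1}{1074} = \frac{5399}{31146} \approx 0.17334$)
$\left(-22078 - 29748\right) \left(q + 570 \left(-62\right)\right) = \left(-22078 - 29748\right) \left(\frac{5399}{31146} + 570 \left(-62\right)\right) = - 51826 \left(\frac{5399}{31146} - 35340\right) = \left(-51826\right) \left(- \frac{1100694241}{31146}\right) = \frac{28522289867033}{15573}$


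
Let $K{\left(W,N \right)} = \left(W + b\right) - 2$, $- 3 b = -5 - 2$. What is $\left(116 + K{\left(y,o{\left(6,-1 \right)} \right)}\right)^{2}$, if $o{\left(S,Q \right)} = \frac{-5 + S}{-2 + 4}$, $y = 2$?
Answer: $\frac{126025}{9} \approx 14003.0$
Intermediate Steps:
$o{\left(S,Q \right)} = - \frac{5}{2} + \frac{S}{2}$ ($o{\left(S,Q \right)} = \frac{-5 + S}{2} = \left(-5 + S\right) \frac{1}{2} = - \frac{5}{2} + \frac{S}{2}$)
$b = \frac{7}{3}$ ($b = - \frac{-5 - 2}{3} = \left(- \frac{1}{3}\right) \left(-7\right) = \frac{7}{3} \approx 2.3333$)
$K{\left(W,N \right)} = \frac{1}{3} + W$ ($K{\left(W,N \right)} = \left(W + \frac{7}{3}\right) - 2 = \left(\frac{7}{3} + W\right) - 2 = \frac{1}{3} + W$)
$\left(116 + K{\left(y,o{\left(6,-1 \right)} \right)}\right)^{2} = \left(116 + \left(\frac{1}{3} + 2\right)\right)^{2} = \left(116 + \frac{7}{3}\right)^{2} = \left(\frac{355}{3}\right)^{2} = \frac{126025}{9}$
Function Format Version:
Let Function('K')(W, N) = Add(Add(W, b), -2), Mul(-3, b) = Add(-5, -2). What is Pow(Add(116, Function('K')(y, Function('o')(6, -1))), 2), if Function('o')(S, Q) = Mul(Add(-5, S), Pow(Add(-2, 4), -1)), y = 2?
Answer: Rational(126025, 9) ≈ 14003.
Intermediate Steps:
Function('o')(S, Q) = Add(Rational(-5, 2), Mul(Rational(1, 2), S)) (Function('o')(S, Q) = Mul(Add(-5, S), Pow(2, -1)) = Mul(Add(-5, S), Rational(1, 2)) = Add(Rational(-5, 2), Mul(Rational(1, 2), S)))
b = Rational(7, 3) (b = Mul(Rational(-1, 3), Add(-5, -2)) = Mul(Rational(-1, 3), -7) = Rational(7, 3) ≈ 2.3333)
Function('K')(W, N) = Add(Rational(1, 3), W) (Function('K')(W, N) = Add(Add(W, Rational(7, 3)), -2) = Add(Add(Rational(7, 3), W), -2) = Add(Rational(1, 3), W))
Pow(Add(116, Function('K')(y, Function('o')(6, -1))), 2) = Pow(Add(116, Add(Rational(1, 3), 2)), 2) = Pow(Add(116, Rational(7, 3)), 2) = Pow(Rational(355, 3), 2) = Rational(126025, 9)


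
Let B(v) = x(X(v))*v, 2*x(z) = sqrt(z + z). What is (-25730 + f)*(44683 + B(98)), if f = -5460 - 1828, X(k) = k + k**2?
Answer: -1475343294 - 67951044*sqrt(11) ≈ -1.7007e+9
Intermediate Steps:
x(z) = sqrt(2)*sqrt(z)/2 (x(z) = sqrt(z + z)/2 = sqrt(2*z)/2 = (sqrt(2)*sqrt(z))/2 = sqrt(2)*sqrt(z)/2)
f = -7288
B(v) = v*sqrt(2)*sqrt(v*(1 + v))/2 (B(v) = (sqrt(2)*sqrt(v*(1 + v))/2)*v = v*sqrt(2)*sqrt(v*(1 + v))/2)
(-25730 + f)*(44683 + B(98)) = (-25730 - 7288)*(44683 + (1/2)*98*sqrt(2)*sqrt(98*(1 + 98))) = -33018*(44683 + (1/2)*98*sqrt(2)*sqrt(98*99)) = -33018*(44683 + (1/2)*98*sqrt(2)*sqrt(9702)) = -33018*(44683 + (1/2)*98*sqrt(2)*(21*sqrt(22))) = -33018*(44683 + 2058*sqrt(11)) = -1475343294 - 67951044*sqrt(11)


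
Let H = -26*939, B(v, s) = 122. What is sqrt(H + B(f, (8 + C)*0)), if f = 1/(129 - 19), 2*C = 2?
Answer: 2*I*sqrt(6073) ≈ 155.86*I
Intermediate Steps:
C = 1 (C = (1/2)*2 = 1)
f = 1/110 ≈ 0.0090909
H = -24414
sqrt(H + B(f, (8 + C)*0)) = sqrt(-24414 + 122) = sqrt(-24292) = 2*I*sqrt(6073)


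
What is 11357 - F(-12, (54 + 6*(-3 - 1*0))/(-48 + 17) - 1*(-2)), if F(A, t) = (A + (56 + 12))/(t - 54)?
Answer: 2339759/206 ≈ 11358.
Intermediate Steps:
F(A, t) = (68 + A)/(-54 + t) (F(A, t) = (A + 68)/(-54 + t) = (68 + A)/(-54 + t))
11357 - F(-12, (54 + 6*(-3 - 1*0))/(-48 + 17) - 1*(-2)) = 11357 - (68 - 12)/(-54 + ((54 + 6*(-3 - 1*0))/(-48 + 17) - 1*(-2))) = 11357 - 56/(-54 + ((54 + 6*(-3 + 0))/(-31) + 2)) = 11357 - 56/(-54 + ((54 + 6*(-3))*(-1/31) + 2)) = 11357 - 56/(-54 + ((54 - 18)*(-1/31) + 2)) = 11357 - 56/(-54 + (36*(-1/31) + 2)) = 11357 - 56/(-54 + (-36/31 + 2)) = 11357 - 56/(-54 + 26/31) = 11357 - 56/(-1648/31) = 11357 - (-31)*56/1648 = 11357 - 1*(-217/206) = 11357 + 217/206 = 2339759/206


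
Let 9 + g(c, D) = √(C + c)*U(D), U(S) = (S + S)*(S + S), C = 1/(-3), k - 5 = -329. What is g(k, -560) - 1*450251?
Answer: -450260 + 1254400*I*√2919/3 ≈ -4.5026e+5 + 2.2591e+7*I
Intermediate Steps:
k = -324 (k = 5 - 329 = -324)
C = -⅓ ≈ -0.33333
U(S) = 4*S² (U(S) = (2*S)*(2*S) = 4*S²)
g(c, D) = -9 + 4*D²*√(-⅓ + c) (g(c, D) = -9 + √(-⅓ + c)*(4*D²) = -9 + 4*D²*√(-⅓ + c))
g(k, -560) - 1*450251 = (-9 + (4/3)*(-560)²*√(-3 + 9*(-324))) - 1*450251 = (-9 + (4/3)*313600*√(-3 - 2916)) - 450251 = (-9 + (4/3)*313600*√(-2919)) - 450251 = (-9 + (4/3)*313600*(I*√2919)) - 450251 = (-9 + 1254400*I*√2919/3) - 450251 = -450260 + 1254400*I*√2919/3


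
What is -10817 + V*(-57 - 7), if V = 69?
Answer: -15233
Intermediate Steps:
-10817 + V*(-57 - 7) = -10817 + 69*(-57 - 7) = -10817 + 69*(-64) = -10817 - 4416 = -15233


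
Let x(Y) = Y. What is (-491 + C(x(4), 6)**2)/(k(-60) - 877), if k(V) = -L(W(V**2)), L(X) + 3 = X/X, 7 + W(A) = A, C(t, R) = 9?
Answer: 82/175 ≈ 0.46857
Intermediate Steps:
W(A) = -7 + A
L(X) = -2 (L(X) = -3 + X/X = -3 + 1 = -2)
k(V) = 2 (k(V) = -1*(-2) = 2)
(-491 + C(x(4), 6)**2)/(k(-60) - 877) = (-491 + 9**2)/(2 - 877) = (-491 + 81)/(-875) = -410*(-1/875) = 82/175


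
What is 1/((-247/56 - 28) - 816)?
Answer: -56/47511 ≈ -0.0011787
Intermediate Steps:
1/((-247/56 - 28) - 816) = 1/(-1815/56 - 816) = 1/(-47511/56) = -56/47511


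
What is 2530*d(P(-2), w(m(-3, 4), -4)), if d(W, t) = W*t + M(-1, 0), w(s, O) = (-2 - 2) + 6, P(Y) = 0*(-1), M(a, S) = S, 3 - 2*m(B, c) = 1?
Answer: 0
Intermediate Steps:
m(B, c) = 1 (m(B, c) = 3/2 - 1/2*1 = 3/2 - 1/2 = 1)
P(Y) = 0
w(s, O) = 2 (w(s, O) = -4 + 6 = 2)
d(W, t) = W*t (d(W, t) = W*t + 0 = W*t)
2530*d(P(-2), w(m(-3, 4), -4)) = 2530*(0*2) = 2530*0 = 0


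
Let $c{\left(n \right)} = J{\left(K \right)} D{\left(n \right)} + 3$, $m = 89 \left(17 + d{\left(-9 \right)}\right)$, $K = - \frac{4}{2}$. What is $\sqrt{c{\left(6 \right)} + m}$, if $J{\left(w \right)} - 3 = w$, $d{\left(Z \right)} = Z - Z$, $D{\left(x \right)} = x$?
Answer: $\sqrt{1522} \approx 39.013$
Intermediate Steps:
$d{\left(Z \right)} = 0$
$K = -2$ ($K = \left(-4\right) \frac{1}{2} = -2$)
$J{\left(w \right)} = 3 + w$
$m = 1513$ ($m = 89 \left(17 + 0\right) = 89 \cdot 17 = 1513$)
$c{\left(n \right)} = 3 + n$ ($c{\left(n \right)} = \left(3 - 2\right) n + 3 = 1 n + 3 = n + 3 = 3 + n$)
$\sqrt{c{\left(6 \right)} + m} = \sqrt{\left(3 + 6\right) + 1513} = \sqrt{9 + 1513} = \sqrt{1522}$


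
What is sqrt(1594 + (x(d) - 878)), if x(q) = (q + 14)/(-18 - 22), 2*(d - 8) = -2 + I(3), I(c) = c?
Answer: sqrt(11447)/4 ≈ 26.748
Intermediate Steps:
d = 17/2 (d = 8 + (-2 + 3)/2 = 8 + (1/2)*1 = 8 + 1/2 = 17/2 ≈ 8.5000)
x(q) = -7/20 - q/40 (x(q) = (14 + q)/(-40) = (14 + q)*(-1/40) = -7/20 - q/40)
sqrt(1594 + (x(d) - 878)) = sqrt(1594 + ((-7/20 - 1/40*17/2) - 878)) = sqrt(1594 + ((-7/20 - 17/80) - 878)) = sqrt(1594 + (-9/16 - 878)) = sqrt(1594 - 14057/16) = sqrt(11447/16) = sqrt(11447)/4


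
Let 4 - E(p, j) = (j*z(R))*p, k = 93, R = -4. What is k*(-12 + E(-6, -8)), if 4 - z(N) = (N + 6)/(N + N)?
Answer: -19716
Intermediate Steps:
z(N) = 4 - (6 + N)/(2*N) (z(N) = 4 - (N + 6)/(N + N) = 4 - (6 + N)/(2*N))
E(p, j) = 4 - 17*j*p/4 (E(p, j) = 4 - j*(7/2 - 3/(-4))*p = 4 - j*(7/2 - 3*(-¼))*p = 4 - j*(7/2 + ¾)*p = 4 - j*(17/4)*p = 4 - 17*j/4*p = 4 - 17*j*p/4)
k*(-12 + E(-6, -8)) = 93*(-12 + (4 - 17/4*(-8)*(-6))) = 93*(-12 + (4 - 204)) = 93*(-12 - 200) = 93*(-212) = -19716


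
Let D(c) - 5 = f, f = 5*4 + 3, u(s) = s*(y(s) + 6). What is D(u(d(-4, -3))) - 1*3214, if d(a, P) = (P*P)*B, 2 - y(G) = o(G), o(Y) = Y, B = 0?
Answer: -3186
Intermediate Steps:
y(G) = 2 - G
d(a, P) = 0 (d(a, P) = (P*P)*0 = P**2*0 = 0)
u(s) = s*(8 - s) (u(s) = s*((2 - s) + 6) = s*(8 - s))
f = 23 (f = 20 + 3 = 23)
D(c) = 28 (D(c) = 5 + 23 = 28)
D(u(d(-4, -3))) - 1*3214 = 28 - 1*3214 = 28 - 3214 = -3186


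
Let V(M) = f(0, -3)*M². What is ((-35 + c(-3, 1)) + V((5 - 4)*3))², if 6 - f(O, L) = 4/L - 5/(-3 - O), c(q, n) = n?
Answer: 289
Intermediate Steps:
f(O, L) = 6 - 4/L + 5/(-3 - O) (f(O, L) = 6 - (4/L - 5/(-3 - O)) = 6 - (-5/(-3 - O) + 4/L) = 6 + (-4/L + 5/(-3 - O)) = 6 - 4/L + 5/(-3 - O))
V(M) = 17*M²/3 (V(M) = ((-12 - 4*0 + 13*(-3) + 6*(-3)*0)/((-3)*(3 + 0)))*M² = (-⅓*(-12 + 0 - 39 + 0)/3)*M² = (-⅓*⅓*(-51))*M² = 17*M²/3)
((-35 + c(-3, 1)) + V((5 - 4)*3))² = ((-35 + 1) + 17*((5 - 4)*3)²/3)² = (-34 + 17*(1*3)²/3)² = (-34 + (17/3)*3²)² = (-34 + (17/3)*9)² = (-34 + 51)² = 17² = 289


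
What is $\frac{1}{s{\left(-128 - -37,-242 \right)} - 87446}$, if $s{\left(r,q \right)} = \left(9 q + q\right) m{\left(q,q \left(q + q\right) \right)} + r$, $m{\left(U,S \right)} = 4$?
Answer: $- \frac{1}{97217} \approx -1.0286 \cdot 10^{-5}$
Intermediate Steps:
$s{\left(r,q \right)} = r + 40 q$ ($s{\left(r,q \right)} = \left(9 q + q\right) 4 + r = 10 q 4 + r = 40 q + r = r + 40 q$)
$\frac{1}{s{\left(-128 - -37,-242 \right)} - 87446} = \frac{1}{\left(\left(-128 - -37\right) + 40 \left(-242\right)\right) - 87446} = \frac{1}{\left(\left(-128 + 37\right) - 9680\right) - 87446} = \frac{1}{\left(-91 - 9680\right) - 87446} = \frac{1}{-9771 - 87446} = \frac{1}{-97217} = - \frac{1}{97217}$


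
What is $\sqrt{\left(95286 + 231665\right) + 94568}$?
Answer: $\sqrt{421519} \approx 649.25$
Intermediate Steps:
$\sqrt{\left(95286 + 231665\right) + 94568} = \sqrt{326951 + 94568} = \sqrt{421519}$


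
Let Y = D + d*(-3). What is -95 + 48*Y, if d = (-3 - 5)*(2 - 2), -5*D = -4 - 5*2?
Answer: 197/5 ≈ 39.400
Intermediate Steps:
D = 14/5 (D = -(-4 - 5*2)/5 = -(-4 - 10)/5 = -⅕*(-14) = 14/5 ≈ 2.8000)
d = 0 (d = -8*0 = 0)
Y = 14/5 (Y = 14/5 + 0*(-3) = 14/5 + 0 = 14/5 ≈ 2.8000)
-95 + 48*Y = -95 + 48*(14/5) = -95 + 672/5 = 197/5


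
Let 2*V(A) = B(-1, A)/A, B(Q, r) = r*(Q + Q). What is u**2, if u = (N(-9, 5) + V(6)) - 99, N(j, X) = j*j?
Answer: 361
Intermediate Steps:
B(Q, r) = 2*Q*r (B(Q, r) = r*(2*Q) = 2*Q*r)
N(j, X) = j**2
V(A) = -1 (V(A) = ((2*(-1)*A)/A)/2 = ((-2*A)/A)/2 = (1/2)*(-2) = -1)
u = -19 (u = ((-9)**2 - 1) - 99 = (81 - 1) - 99 = 80 - 99 = -19)
u**2 = (-19)**2 = 361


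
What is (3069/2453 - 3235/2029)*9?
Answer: -1397826/452467 ≈ -3.0893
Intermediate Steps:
(3069/2453 - 3235/2029)*9 = (3069*(1/2453) - 3235*1/2029)*9 = (279/223 - 3235/2029)*9 = -155314/452467*9 = -1397826/452467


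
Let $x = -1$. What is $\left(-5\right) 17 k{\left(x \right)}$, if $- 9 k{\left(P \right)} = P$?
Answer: $- \frac{85}{9} \approx -9.4444$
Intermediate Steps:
$k{\left(P \right)} = - \frac{P}{9}$
$\left(-5\right) 17 k{\left(x \right)} = \left(-5\right) 17 \left(\left(- \frac{1}{9}\right) \left(-1\right)\right) = \left(-85\right) \frac{1}{9} = - \frac{85}{9}$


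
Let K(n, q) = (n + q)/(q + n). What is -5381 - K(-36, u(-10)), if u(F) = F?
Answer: -5382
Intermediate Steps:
K(n, q) = 1 (K(n, q) = (n + q)/(n + q) = 1)
-5381 - K(-36, u(-10)) = -5381 - 1*1 = -5381 - 1 = -5382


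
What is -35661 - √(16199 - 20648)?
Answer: -35661 - I*√4449 ≈ -35661.0 - 66.701*I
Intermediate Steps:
-35661 - √(16199 - 20648) = -35661 - √(-4449) = -35661 - I*√4449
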